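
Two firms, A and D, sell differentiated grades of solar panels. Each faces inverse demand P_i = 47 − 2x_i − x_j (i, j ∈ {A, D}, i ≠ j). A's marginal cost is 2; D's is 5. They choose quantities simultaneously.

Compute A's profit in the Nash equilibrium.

Firm A's profit: π = x_A(47 − 2x_A − x_D) − 2x_A.
∂π/∂x_A = 45 − 4x_A − x_D = 0 ⇒ x_A = 11.25 − 0.25x_D.
Similarly x_D = 10.5 − 0.25x_A.
Substituting the second reaction function into the first: x_A = 11.25 − 0.25(10.5 − 0.25x_A), which gives 0.9375x_A = 8.625 ⇒ x_A = 9.2.
Then x_D = 10.5 − 0.25·9.2 = 8.2.
P_A = 47 − 2·9.2 − 8.2 = 20.4.
Profit = (20.4 − 2)·9.2 = 169.28.

169.28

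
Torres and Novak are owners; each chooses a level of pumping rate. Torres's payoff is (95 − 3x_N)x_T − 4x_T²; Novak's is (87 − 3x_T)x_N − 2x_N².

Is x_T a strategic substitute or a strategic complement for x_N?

Expanding Torres's payoff: 95x_T − 3x_Nx_T − 4x_T².
∂π/∂x_T = 95 − 3x_N − 8x_T = 0, so x_T = 11.875 − 0.375x_N.
The best-response slope dx_T/dx_N = −0.375 < 0: the reaction function is downward-sloping, so the choices are strategic substitutes.

strategic substitutes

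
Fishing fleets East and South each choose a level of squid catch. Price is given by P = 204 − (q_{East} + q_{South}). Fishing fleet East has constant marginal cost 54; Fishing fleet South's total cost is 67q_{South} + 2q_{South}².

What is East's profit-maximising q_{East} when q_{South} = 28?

Fishing fleet East's profit: π = q_{East}(204 − (q_{East} + q_{South})) − 54q_{East}.
∂π/∂q_{East} = 150 − 2q_{East} − q_{South} = 0, so q_{East} = 75 − 0.5q_{South}.
At q_{South} = 28: q_{East} = 75 − 0.5·28 = 61.

61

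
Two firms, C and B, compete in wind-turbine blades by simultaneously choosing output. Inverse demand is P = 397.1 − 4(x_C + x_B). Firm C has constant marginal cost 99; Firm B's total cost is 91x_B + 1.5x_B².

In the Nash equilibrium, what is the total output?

Firm C's profit: π = x_C(397.1 − 4(x_C + x_B)) − 99x_C.
∂π/∂x_C = 298.1 − 8x_C − 4x_B = 0, so x_C = 37.2625 − 0.5x_B.
For B: ∂π/∂x_B = 306.1 − 11x_B − 4x_C = 0 ⇒ x_B = 3061/110 − (4/11)x_C.
Plugging x_B into C's best response: x_C = 37.2625 − 0.5(3061/110 − (4/11)x_C) ⇒ (9/11)x_C = 20547/880, so x_C = 28.5375.
Then x_B = 3061/110 − (4/11)·28.5375 = 17.45.
Total output: 28.5375 + 17.45 = 45.9875.

45.9875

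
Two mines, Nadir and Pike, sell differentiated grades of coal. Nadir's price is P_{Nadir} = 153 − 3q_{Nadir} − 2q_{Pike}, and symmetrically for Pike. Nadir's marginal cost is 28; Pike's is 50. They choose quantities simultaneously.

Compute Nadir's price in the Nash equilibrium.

79

Mine Nadir's profit: π = q_{Nadir}(153 − 3q_{Nadir} − 2q_{Pike}) − 28q_{Nadir}.
∂π/∂q_{Nadir} = 125 − 6q_{Nadir} − 2q_{Pike} = 0 ⇒ q_{Nadir} = 125/6 − (1/3)q_{Pike}.
Similarly q_{Pike} = 103/6 − (1/3)q_{Nadir}.
Plugging q_{Pike} into Nadir's best response: q_{Nadir} = 125/6 − (1/3)(103/6 − (1/3)q_{Nadir}) ⇒ (8/9)q_{Nadir} = 136/9, so q_{Nadir} = 17.
Then q_{Pike} = 103/6 − (1/3)·17 = 11.5.
P_{Nadir} = 153 − 3·17 − 2·11.5 = 79.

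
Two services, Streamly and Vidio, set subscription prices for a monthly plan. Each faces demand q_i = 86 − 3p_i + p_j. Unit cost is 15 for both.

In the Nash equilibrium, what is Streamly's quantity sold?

33.6

Streamly's profit: π = (p_{Streamly} − 15)(86 − 3p_{Streamly} + p_{Vidio}).
∂π/∂p_{Streamly} = 131 − 6p_{Streamly} + p_{Vidio} = 0 ⇒ p_{Streamly} = 131/6 + (1/6)p_{Vidio}.
By symmetry p_{Vidio} = p_{Streamly}; substituting into the reaction function, (5/6)p_{Streamly} = 131/6 and p_{Streamly} = 26.2.
q_{Streamly} = 86 − 3·26.2 + 26.2 = 33.6.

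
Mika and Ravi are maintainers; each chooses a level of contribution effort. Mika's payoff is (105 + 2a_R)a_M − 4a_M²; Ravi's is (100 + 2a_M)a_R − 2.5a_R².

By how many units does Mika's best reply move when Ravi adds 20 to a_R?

Expanding Mika's payoff: 105a_M + 2a_Ra_M − 4a_M².
∂π/∂a_M = 105 + 2a_R − 8a_M = 0, so a_M = 13.125 + 0.25a_R.
The reaction-function slope is 0.25, so a 20-unit rise in a_R moves a_M by 0.25 × 20 = 5. Mika's best response rises — the actions are strategic complements.

5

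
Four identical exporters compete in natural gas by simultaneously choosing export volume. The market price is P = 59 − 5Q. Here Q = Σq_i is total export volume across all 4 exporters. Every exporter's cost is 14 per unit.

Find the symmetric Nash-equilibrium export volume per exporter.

A representative exporter's profit is π_i = q_i(59 − 5Q) − 14q_i, with Q = q_i + Σ_{j≠i} q_j.
First-order condition: 45 − 10q_i − 5Σ_{j≠i} q_j = 0.
In a symmetric equilibrium every exporter chooses the same q, so Σ_{j≠i} q_j = 3q. The condition becomes 45 − 25q = 0, giving q = 45/25 = 1.8.

1.8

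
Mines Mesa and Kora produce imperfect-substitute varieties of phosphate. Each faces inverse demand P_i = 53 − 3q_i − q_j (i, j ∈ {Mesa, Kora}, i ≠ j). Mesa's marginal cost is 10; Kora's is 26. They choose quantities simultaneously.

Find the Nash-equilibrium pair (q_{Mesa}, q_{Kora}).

Mine Mesa's profit: π = q_{Mesa}(53 − 3q_{Mesa} − q_{Kora}) − 10q_{Mesa}.
∂π/∂q_{Mesa} = 43 − 6q_{Mesa} − q_{Kora} = 0 ⇒ q_{Mesa} = 43/6 − (1/6)q_{Kora}.
Similarly q_{Kora} = 4.5 − (1/6)q_{Mesa}.
Plugging q_{Kora} into Mesa's best response: q_{Mesa} = 43/6 − (1/6)(4.5 − (1/6)q_{Mesa}) ⇒ (35/36)q_{Mesa} = 77/12, so q_{Mesa} = 6.6.
Then q_{Kora} = 4.5 − (1/6)·6.6 = 3.4.

6.6, 3.4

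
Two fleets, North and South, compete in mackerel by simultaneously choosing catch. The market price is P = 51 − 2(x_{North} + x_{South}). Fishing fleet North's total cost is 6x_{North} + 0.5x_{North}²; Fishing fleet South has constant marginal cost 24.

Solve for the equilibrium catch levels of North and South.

7.875, 2.8125

Fishing fleet North's profit: π = x_{North}(51 − 2(x_{North} + x_{South})) − 6x_{North} − 0.5x_{North}².
∂π/∂x_{North} = 45 − 5x_{North} − 2x_{South} = 0, so x_{North} = 9 − 0.4x_{South}.
For South: ∂π/∂x_{South} = 27 − 4x_{South} − 2x_{North} = 0 ⇒ x_{South} = 6.75 − 0.5x_{North}.
Substituting the second reaction function into the first: x_{North} = 9 − 0.4(6.75 − 0.5x_{North}), which gives 0.8x_{North} = 6.3 ⇒ x_{North} = 7.875.
Then x_{South} = 6.75 − 0.5·7.875 = 2.8125.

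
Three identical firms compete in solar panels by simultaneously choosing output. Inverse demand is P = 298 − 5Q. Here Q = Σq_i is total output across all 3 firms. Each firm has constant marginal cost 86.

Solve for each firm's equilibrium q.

10.6

A representative firm's profit is π_i = q_i(298 − 5Q) − 86q_i, with Q = q_i + Σ_{j≠i} q_j.
First-order condition: 212 − 10q_i − 5Σ_{j≠i} q_j = 0.
With identical firms, set every q_j = q: then 212 − 10q − 10q = 0, i.e. q = 212/20 = 10.6.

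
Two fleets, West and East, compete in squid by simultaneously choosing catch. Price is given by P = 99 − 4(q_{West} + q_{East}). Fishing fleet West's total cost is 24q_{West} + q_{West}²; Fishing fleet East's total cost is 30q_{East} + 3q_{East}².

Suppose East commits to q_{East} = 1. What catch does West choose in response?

7.1

Fishing fleet West's profit: π = q_{West}(99 − 4(q_{West} + q_{East})) − 24q_{West} − q_{West}².
∂π/∂q_{West} = 75 − 10q_{West} − 4q_{East} = 0, so q_{West} = 7.5 − 0.4q_{East}.
At q_{East} = 1: q_{West} = 7.5 − 0.4·1 = 7.1.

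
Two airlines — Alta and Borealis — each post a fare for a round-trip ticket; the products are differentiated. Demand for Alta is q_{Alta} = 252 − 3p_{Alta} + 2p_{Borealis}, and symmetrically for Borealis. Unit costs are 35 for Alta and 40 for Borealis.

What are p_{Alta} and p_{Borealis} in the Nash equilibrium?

90.1875, 92.0625

Alta's profit: π = (p_{Alta} − 35)(252 − 3p_{Alta} + 2p_{Borealis}).
∂π/∂p_{Alta} = 357 − 6p_{Alta} + 2p_{Borealis} = 0 ⇒ p_{Alta} = 59.5 + (1/3)p_{Borealis}.
Similarly p_{Borealis} = 62 + (1/3)p_{Alta}.
Plugging p_{Borealis} into Alta's best response: p_{Alta} = 59.5 + (1/3)(62 + (1/3)p_{Alta}) ⇒ (8/9)p_{Alta} = 481/6, so p_{Alta} = 90.1875.
Then p_{Borealis} = 62 + (1/3)·90.1875 = 92.0625.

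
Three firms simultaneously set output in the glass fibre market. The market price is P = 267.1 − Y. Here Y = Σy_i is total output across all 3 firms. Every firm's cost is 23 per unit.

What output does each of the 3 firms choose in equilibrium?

61.025

A representative firm's profit is π_i = y_i(267.1 − Y) − 23y_i, with Y = y_i + Σ_{j≠i} y_j.
First-order condition: 244.1 − 2y_i − Σ_{j≠i} y_j = 0.
In a symmetric equilibrium every firm chooses the same y, so Σ_{j≠i} y_j = 2y. The condition becomes 244.1 − 4y = 0, giving y = 244.1/4 = 61.025.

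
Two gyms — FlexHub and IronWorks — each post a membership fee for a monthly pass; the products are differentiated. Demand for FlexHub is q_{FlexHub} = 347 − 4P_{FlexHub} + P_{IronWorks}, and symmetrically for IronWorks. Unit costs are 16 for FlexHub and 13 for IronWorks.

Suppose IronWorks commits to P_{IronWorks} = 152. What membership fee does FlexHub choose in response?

FlexHub's profit: π = (P_{FlexHub} − 16)(347 − 4P_{FlexHub} + P_{IronWorks}).
∂π/∂P_{FlexHub} = 411 − 8P_{FlexHub} + P_{IronWorks} = 0 ⇒ P_{FlexHub} = 51.375 + 0.125P_{IronWorks}.
At P_{IronWorks} = 152: P_{FlexHub} = 51.375 + 0.125·152 = 70.375.

70.375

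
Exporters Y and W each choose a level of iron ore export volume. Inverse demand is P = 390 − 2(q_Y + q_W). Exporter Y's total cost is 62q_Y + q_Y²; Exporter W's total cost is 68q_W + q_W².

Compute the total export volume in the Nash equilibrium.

Exporter Y's profit: π = q_Y(390 − 2(q_Y + q_W)) − 62q_Y − q_Y².
∂π/∂q_Y = 328 − 6q_Y − 2q_W = 0, so q_Y = 164/3 − (1/3)q_W.
By the same steps for W: q_W = 161/3 − (1/3)q_Y.
Substituting the second reaction function into the first: q_Y = 164/3 − (1/3)(161/3 − (1/3)q_Y), which gives (8/9)q_Y = 331/9 ⇒ q_Y = 41.375.
Then q_W = 161/3 − (1/3)·41.375 = 39.875.
Total export volume: 41.375 + 39.875 = 81.25.

81.25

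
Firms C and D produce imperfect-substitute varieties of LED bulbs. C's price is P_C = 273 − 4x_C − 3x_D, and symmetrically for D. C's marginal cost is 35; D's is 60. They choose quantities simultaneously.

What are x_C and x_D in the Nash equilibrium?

23, 18

Firm C's profit: π = x_C(273 − 4x_C − 3x_D) − 35x_C.
∂π/∂x_C = 238 − 8x_C − 3x_D = 0 ⇒ x_C = 29.75 − 0.375x_D.
Similarly x_D = 26.625 − 0.375x_C.
Solving the two reaction functions simultaneously: (1 − (−0.375)(−0.375))x_C = 29.75 − 0.375·26.625, so (55/64)x_C = 1265/64 and x_C = 23.
Then x_D = 26.625 − 0.375·23 = 18.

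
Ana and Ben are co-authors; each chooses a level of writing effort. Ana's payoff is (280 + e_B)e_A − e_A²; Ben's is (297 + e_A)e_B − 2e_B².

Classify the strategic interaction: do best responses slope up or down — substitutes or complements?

strategic complements

Expanding Ana's payoff: 280e_A + e_Be_A − e_A².
∂π/∂e_A = 280 + e_B − 2e_A = 0, so e_A = 140 + 0.5e_B.
The best-response slope de_A/de_B = 0.5 > 0: the reaction function is upward-sloping, so the choices are strategic complements.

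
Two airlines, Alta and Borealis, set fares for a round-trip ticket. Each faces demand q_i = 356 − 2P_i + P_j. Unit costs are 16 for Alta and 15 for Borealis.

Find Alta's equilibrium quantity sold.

226.4

Alta's profit: π = (P_{Alta} − 16)(356 − 2P_{Alta} + P_{Borealis}).
∂π/∂P_{Alta} = 388 − 4P_{Alta} + P_{Borealis} = 0 ⇒ P_{Alta} = 97 + 0.25P_{Borealis}.
Similarly P_{Borealis} = 96.5 + 0.25P_{Alta}.
Plugging P_{Borealis} into Alta's best response: P_{Alta} = 97 + 0.25(96.5 + 0.25P_{Alta}) ⇒ 0.9375P_{Alta} = 121.125, so P_{Alta} = 129.2.
Then P_{Borealis} = 96.5 + 0.25·129.2 = 128.8.
q_{Alta} = 356 − 2·129.2 + 128.8 = 226.4.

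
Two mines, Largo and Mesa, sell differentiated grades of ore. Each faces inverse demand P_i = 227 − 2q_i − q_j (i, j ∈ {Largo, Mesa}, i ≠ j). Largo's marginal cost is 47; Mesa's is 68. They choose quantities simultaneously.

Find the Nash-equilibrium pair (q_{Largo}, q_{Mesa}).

37.4, 30.4

Mine Largo's profit: π = q_{Largo}(227 − 2q_{Largo} − q_{Mesa}) − 47q_{Largo}.
∂π/∂q_{Largo} = 180 − 4q_{Largo} − q_{Mesa} = 0 ⇒ q_{Largo} = 45 − 0.25q_{Mesa}.
Similarly q_{Mesa} = 39.75 − 0.25q_{Largo}.
Solving the two reaction functions simultaneously: (1 − (−0.25)(−0.25))q_{Largo} = 45 − 0.25·39.75, so 0.9375q_{Largo} = 35.0625 and q_{Largo} = 37.4.
Then q_{Mesa} = 39.75 − 0.25·37.4 = 30.4.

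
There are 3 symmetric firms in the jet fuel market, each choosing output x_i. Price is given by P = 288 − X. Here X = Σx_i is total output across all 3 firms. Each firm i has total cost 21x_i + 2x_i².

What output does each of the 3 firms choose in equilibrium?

33.375

A representative firm's profit is π_i = x_i(288 − X) − 21x_i − 2x_i², with X = x_i + Σ_{j≠i} x_j.
First-order condition: 267 − 6x_i − Σ_{j≠i} x_j = 0.
With identical firms, set every x_j = x: then 267 − 6x − 2x = 0, i.e. x = 267/8 = 33.375.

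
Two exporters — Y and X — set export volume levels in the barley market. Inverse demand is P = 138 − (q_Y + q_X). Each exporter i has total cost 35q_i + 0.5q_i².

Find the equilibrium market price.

86.5

Exporter Y's profit: π = q_Y(138 − (q_Y + q_X)) − 35q_Y − 0.5q_Y².
∂π/∂q_Y = 103 − 3q_Y − q_X = 0, so q_Y = 103/3 − (1/3)q_X.
Setting q_Y = q_X in the reaction function: q_Y = 103/3 − (1/3)q_Y, so q_Y = (103/3) / (4/3) = 25.75.
Equilibrium price: P = 138 − 51.5 = 86.5.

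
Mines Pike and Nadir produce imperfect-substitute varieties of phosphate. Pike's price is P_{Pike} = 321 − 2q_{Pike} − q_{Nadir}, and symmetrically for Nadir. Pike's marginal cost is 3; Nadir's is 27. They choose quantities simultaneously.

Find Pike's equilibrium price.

Mine Pike's profit: π = q_{Pike}(321 − 2q_{Pike} − q_{Nadir}) − 3q_{Pike}.
∂π/∂q_{Pike} = 318 − 4q_{Pike} − q_{Nadir} = 0 ⇒ q_{Pike} = 79.5 − 0.25q_{Nadir}.
Similarly q_{Nadir} = 73.5 − 0.25q_{Pike}.
Substituting the second reaction function into the first: q_{Pike} = 79.5 − 0.25(73.5 − 0.25q_{Pike}), which gives 0.9375q_{Pike} = 61.125 ⇒ q_{Pike} = 65.2.
Then q_{Nadir} = 73.5 − 0.25·65.2 = 57.2.
P_{Pike} = 321 − 2·65.2 − 57.2 = 133.4.

133.4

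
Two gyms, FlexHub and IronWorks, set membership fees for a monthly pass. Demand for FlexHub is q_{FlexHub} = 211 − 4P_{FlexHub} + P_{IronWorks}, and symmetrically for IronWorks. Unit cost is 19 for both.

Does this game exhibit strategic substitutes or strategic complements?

strategic complements

FlexHub's profit: π = (P_{FlexHub} − 19)(211 − 4P_{FlexHub} + P_{IronWorks}).
∂π/∂P_{FlexHub} = 287 − 8P_{FlexHub} + P_{IronWorks} = 0 ⇒ P_{FlexHub} = 35.875 + 0.125P_{IronWorks}.
The best-response slope dP_{FlexHub}/dP_{IronWorks} = 0.125 > 0: the reaction function is upward-sloping, so the choices are strategic complements.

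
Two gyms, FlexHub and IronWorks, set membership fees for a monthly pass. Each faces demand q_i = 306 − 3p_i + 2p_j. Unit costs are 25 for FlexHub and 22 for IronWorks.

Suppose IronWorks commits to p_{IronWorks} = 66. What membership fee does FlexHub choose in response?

FlexHub's profit: π = (p_{FlexHub} − 25)(306 − 3p_{FlexHub} + 2p_{IronWorks}).
∂π/∂p_{FlexHub} = 381 − 6p_{FlexHub} + 2p_{IronWorks} = 0 ⇒ p_{FlexHub} = 63.5 + (1/3)p_{IronWorks}.
At p_{IronWorks} = 66: p_{FlexHub} = 63.5 + (1/3)·66 = 85.5.

85.5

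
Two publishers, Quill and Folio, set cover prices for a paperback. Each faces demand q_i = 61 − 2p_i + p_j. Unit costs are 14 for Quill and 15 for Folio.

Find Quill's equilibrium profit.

Quill's profit: π = (p_{Quill} − 14)(61 − 2p_{Quill} + p_{Folio}).
∂π/∂p_{Quill} = 89 − 4p_{Quill} + p_{Folio} = 0 ⇒ p_{Quill} = 22.25 + 0.25p_{Folio}.
Similarly p_{Folio} = 22.75 + 0.25p_{Quill}.
Solving the two reaction functions simultaneously: (1 − (0.25)(0.25))p_{Quill} = 22.25 + 0.25·22.75, so 0.9375p_{Quill} = 27.9375 and p_{Quill} = 29.8.
Then p_{Folio} = 22.75 + 0.25·29.8 = 30.2.
q_{Quill} = 61 − 2·29.8 + 30.2 = 31.6.
Profit = (29.8 − 14)·31.6 = 499.28.

499.28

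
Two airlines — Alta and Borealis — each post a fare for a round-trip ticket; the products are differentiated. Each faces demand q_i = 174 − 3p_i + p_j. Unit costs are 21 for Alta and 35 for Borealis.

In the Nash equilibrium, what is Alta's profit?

2285.28

Alta's profit: π = (p_{Alta} − 21)(174 − 3p_{Alta} + p_{Borealis}).
∂π/∂p_{Alta} = 237 − 6p_{Alta} + p_{Borealis} = 0 ⇒ p_{Alta} = 39.5 + (1/6)p_{Borealis}.
Similarly p_{Borealis} = 46.5 + (1/6)p_{Alta}.
Solving the two reaction functions simultaneously: (1 − (1/6)(1/6))p_{Alta} = 39.5 + (1/6)·46.5, so (35/36)p_{Alta} = 47.25 and p_{Alta} = 48.6.
Then p_{Borealis} = 46.5 + (1/6)·48.6 = 54.6.
q_{Alta} = 174 − 3·48.6 + 54.6 = 82.8.
Profit = (48.6 − 21)·82.8 = 2285.28.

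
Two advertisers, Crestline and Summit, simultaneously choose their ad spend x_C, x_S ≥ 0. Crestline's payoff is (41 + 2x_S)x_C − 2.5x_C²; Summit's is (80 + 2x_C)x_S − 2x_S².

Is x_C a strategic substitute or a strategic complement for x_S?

strategic complements

Expanding Crestline's payoff: 41x_C + 2x_Sx_C − 2.5x_C².
∂π/∂x_C = 41 + 2x_S − 5x_C = 0, so x_C = 8.2 + 0.4x_S.
The best-response slope dx_C/dx_S = 0.4 > 0: the reaction function is upward-sloping, so the choices are strategic complements.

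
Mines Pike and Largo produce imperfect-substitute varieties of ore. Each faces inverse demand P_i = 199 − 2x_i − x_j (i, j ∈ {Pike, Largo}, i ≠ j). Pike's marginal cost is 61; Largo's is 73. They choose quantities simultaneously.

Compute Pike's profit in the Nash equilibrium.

1613.12

Mine Pike's profit: π = x_{Pike}(199 − 2x_{Pike} − x_{Largo}) − 61x_{Pike}.
∂π/∂x_{Pike} = 138 − 4x_{Pike} − x_{Largo} = 0 ⇒ x_{Pike} = 34.5 − 0.25x_{Largo}.
Similarly x_{Largo} = 31.5 − 0.25x_{Pike}.
Plugging x_{Largo} into Pike's best response: x_{Pike} = 34.5 − 0.25(31.5 − 0.25x_{Pike}) ⇒ 0.9375x_{Pike} = 26.625, so x_{Pike} = 28.4.
Then x_{Largo} = 31.5 − 0.25·28.4 = 24.4.
P_{Pike} = 199 − 2·28.4 − 24.4 = 117.8.
Profit = (117.8 − 61)·28.4 = 1613.12.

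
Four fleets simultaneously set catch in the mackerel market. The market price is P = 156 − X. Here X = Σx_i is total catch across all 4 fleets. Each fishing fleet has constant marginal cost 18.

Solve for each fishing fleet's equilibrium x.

27.6

A representative fishing fleet's profit is π_i = x_i(156 − X) − 18x_i, with X = x_i + Σ_{j≠i} x_j.
First-order condition: 138 − 2x_i − Σ_{j≠i} x_j = 0.
Imposing symmetry (x_j = x for all j) turns Σ_{j≠i} x_j into 3x, so 138 = 5x and x = 27.6.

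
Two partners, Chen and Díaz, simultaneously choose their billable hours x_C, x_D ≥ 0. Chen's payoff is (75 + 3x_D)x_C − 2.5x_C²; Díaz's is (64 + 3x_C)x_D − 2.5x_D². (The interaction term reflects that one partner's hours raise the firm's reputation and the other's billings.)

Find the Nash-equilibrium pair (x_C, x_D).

35.4375, 34.0625

Expanding Chen's payoff: 75x_C + 3x_Dx_C − 2.5x_C².
∂π/∂x_C = 75 + 3x_D − 5x_C = 0, so x_C = 15 + 0.6x_D.
Likewise for Díaz: x_D = 12.8 + 0.6x_C.
Substituting the second reaction function into the first: x_C = 15 + 0.6(12.8 + 0.6x_C), which gives 0.64x_C = 22.68 ⇒ x_C = 35.4375.
Then x_D = 12.8 + 0.6·35.4375 = 34.0625.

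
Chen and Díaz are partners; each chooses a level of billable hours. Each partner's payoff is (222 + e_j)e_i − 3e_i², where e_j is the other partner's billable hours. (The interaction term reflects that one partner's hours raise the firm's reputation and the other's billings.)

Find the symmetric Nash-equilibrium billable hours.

44.4

Chen's payoff is (222 + e_D)e_C − 3e_C².
∂π/∂e_C = 222 + e_D − 6e_C = 0, so e_C = 37 + (1/6)e_D.
Setting e_C = e_D in the reaction function: e_C = 37 + (1/6)e_C, so e_C = 37 / (5/6) = 44.4.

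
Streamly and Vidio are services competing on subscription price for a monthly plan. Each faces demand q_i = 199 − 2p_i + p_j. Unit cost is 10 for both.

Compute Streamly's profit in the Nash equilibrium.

Streamly's profit: π = (p_{Streamly} − 10)(199 − 2p_{Streamly} + p_{Vidio}).
∂π/∂p_{Streamly} = 219 − 4p_{Streamly} + p_{Vidio} = 0 ⇒ p_{Streamly} = 54.75 + 0.25p_{Vidio}.
Setting p_{Streamly} = p_{Vidio} in the reaction function: p_{Streamly} = 54.75 + 0.25p_{Streamly}, so p_{Streamly} = 54.75 / 0.75 = 73.
q_{Streamly} = 199 − 2·73 + 73 = 126.
Profit = (73 − 10)·126 = 7938.

7938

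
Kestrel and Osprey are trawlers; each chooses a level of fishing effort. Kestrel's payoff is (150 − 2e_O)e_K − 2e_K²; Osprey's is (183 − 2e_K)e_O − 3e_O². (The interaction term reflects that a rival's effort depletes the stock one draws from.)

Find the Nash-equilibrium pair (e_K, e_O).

Expanding Kestrel's payoff: 150e_K − 2e_Oe_K − 2e_K².
∂π/∂e_K = 150 − 2e_O − 4e_K = 0, so e_K = 37.5 − 0.5e_O.
Likewise for Osprey: e_O = 30.5 − (1/3)e_K.
Substituting the second reaction function into the first: e_K = 37.5 − 0.5(30.5 − (1/3)e_K), which gives (5/6)e_K = 22.25 ⇒ e_K = 26.7.
Then e_O = 30.5 − (1/3)·26.7 = 21.6.

26.7, 21.6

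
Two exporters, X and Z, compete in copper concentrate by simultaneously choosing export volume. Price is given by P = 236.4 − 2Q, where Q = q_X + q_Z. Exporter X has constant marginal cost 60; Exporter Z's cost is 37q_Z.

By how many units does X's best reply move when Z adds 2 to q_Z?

Exporter X's profit: π = q_X(236.4 − 2(q_X + q_Z)) − 60q_X.
∂π/∂q_X = 176.4 − 4q_X − 2q_Z = 0, so q_X = 44.1 − 0.5q_Z.
The reaction-function slope is −0.5, so a 2-unit rise in q_Z moves q_X by −0.5 × 2 = −1. X's best response falls — the actions are strategic substitutes.

-1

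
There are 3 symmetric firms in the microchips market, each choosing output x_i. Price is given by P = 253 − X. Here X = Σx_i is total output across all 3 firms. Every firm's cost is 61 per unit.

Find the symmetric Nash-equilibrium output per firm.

48

A representative firm's profit is π_i = x_i(253 − X) − 61x_i, with X = x_i + Σ_{j≠i} x_j.
First-order condition: 192 − 2x_i − Σ_{j≠i} x_j = 0.
With identical firms, set every x_j = x: then 192 − 2x − 2x = 0, i.e. x = 192/4 = 48.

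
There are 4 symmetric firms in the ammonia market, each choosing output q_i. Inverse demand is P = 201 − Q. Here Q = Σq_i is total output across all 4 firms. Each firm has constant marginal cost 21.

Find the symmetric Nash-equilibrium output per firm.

36

A representative firm's profit is π_i = q_i(201 − Q) − 21q_i, with Q = q_i + Σ_{j≠i} q_j.
First-order condition: 180 − 2q_i − Σ_{j≠i} q_j = 0.
Imposing symmetry (q_j = q for all j) turns Σ_{j≠i} q_j into 3q, so 180 = 5q and q = 36.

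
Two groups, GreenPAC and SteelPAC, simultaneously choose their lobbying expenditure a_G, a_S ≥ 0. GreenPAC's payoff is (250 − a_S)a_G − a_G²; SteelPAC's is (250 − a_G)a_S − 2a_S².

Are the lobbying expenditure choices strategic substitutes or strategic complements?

strategic substitutes

Expanding GreenPAC's payoff: 250a_G − a_Sa_G − a_G².
∂π/∂a_G = 250 − a_S − 2a_G = 0, so a_G = 125 − 0.5a_S.
The best-response slope da_G/da_S = −0.5 < 0: the reaction function is downward-sloping, so the choices are strategic substitutes.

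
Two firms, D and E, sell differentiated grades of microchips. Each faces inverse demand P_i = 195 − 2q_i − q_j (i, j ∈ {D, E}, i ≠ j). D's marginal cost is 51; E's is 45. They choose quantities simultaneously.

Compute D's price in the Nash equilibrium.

Firm D's profit: π = q_D(195 − 2q_D − q_E) − 51q_D.
∂π/∂q_D = 144 − 4q_D − q_E = 0 ⇒ q_D = 36 − 0.25q_E.
Similarly q_E = 37.5 − 0.25q_D.
Solving the two reaction functions simultaneously: (1 − (−0.25)(−0.25))q_D = 36 − 0.25·37.5, so 0.9375q_D = 26.625 and q_D = 28.4.
Then q_E = 37.5 − 0.25·28.4 = 30.4.
P_D = 195 − 2·28.4 − 30.4 = 107.8.

107.8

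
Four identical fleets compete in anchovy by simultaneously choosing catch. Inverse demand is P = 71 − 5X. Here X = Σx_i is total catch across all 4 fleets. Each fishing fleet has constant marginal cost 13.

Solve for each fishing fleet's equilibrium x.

A representative fishing fleet's profit is π_i = x_i(71 − 5X) − 13x_i, with X = x_i + Σ_{j≠i} x_j.
First-order condition: 58 − 10x_i − 5Σ_{j≠i} x_j = 0.
In a symmetric equilibrium every fishing fleet chooses the same x, so Σ_{j≠i} x_j = 3x. The condition becomes 58 − 25x = 0, giving x = 58/25 = 2.32.

2.32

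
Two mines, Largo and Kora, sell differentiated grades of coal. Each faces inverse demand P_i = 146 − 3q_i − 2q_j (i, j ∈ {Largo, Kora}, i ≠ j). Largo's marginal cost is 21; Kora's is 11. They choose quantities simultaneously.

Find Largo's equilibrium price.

66

Mine Largo's profit: π = q_{Largo}(146 − 3q_{Largo} − 2q_{Kora}) − 21q_{Largo}.
∂π/∂q_{Largo} = 125 − 6q_{Largo} − 2q_{Kora} = 0 ⇒ q_{Largo} = 125/6 − (1/3)q_{Kora}.
Similarly q_{Kora} = 22.5 − (1/3)q_{Largo}.
Plugging q_{Kora} into Largo's best response: q_{Largo} = 125/6 − (1/3)(22.5 − (1/3)q_{Largo}) ⇒ (8/9)q_{Largo} = 40/3, so q_{Largo} = 15.
Then q_{Kora} = 22.5 − (1/3)·15 = 17.5.
P_{Largo} = 146 − 3·15 − 2·17.5 = 66.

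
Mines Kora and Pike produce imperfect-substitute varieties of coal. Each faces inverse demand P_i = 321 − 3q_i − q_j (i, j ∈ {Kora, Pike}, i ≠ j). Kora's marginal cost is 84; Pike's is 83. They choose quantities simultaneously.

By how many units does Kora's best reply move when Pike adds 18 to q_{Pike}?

Mine Kora's profit: π = q_{Kora}(321 − 3q_{Kora} − q_{Pike}) − 84q_{Kora}.
∂π/∂q_{Kora} = 237 − 6q_{Kora} − q_{Pike} = 0 ⇒ q_{Kora} = 39.5 − (1/6)q_{Pike}.
The reaction-function slope is −1/6, so an 18-unit rise in q_{Pike} moves q_{Kora} by −1/6 × 18 = −3. Kora's best response falls — the actions are strategic substitutes.

-3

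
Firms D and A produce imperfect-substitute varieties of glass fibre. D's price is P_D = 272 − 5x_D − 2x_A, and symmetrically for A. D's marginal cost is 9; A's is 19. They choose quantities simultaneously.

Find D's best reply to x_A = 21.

Firm D's profit: π = x_D(272 − 5x_D − 2x_A) − 9x_D.
∂π/∂x_D = 263 − 10x_D − 2x_A = 0 ⇒ x_D = 26.3 − 0.2x_A.
At x_A = 21: x_D = 26.3 − 0.2·21 = 22.1.

22.1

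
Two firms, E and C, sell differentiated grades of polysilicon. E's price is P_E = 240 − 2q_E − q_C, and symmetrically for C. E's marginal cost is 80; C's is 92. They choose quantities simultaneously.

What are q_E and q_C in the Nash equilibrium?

32.8, 28.8

Firm E's profit: π = q_E(240 − 2q_E − q_C) − 80q_E.
∂π/∂q_E = 160 − 4q_E − q_C = 0 ⇒ q_E = 40 − 0.25q_C.
Similarly q_C = 37 − 0.25q_E.
Plugging q_C into E's best response: q_E = 40 − 0.25(37 − 0.25q_E) ⇒ 0.9375q_E = 30.75, so q_E = 32.8.
Then q_C = 37 − 0.25·32.8 = 28.8.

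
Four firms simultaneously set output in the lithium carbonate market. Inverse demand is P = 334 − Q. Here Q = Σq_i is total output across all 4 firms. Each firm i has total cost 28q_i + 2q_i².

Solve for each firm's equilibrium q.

34

A representative firm's profit is π_i = q_i(334 − Q) − 28q_i − 2q_i², with Q = q_i + Σ_{j≠i} q_j.
First-order condition: 306 − 6q_i − Σ_{j≠i} q_j = 0.
In a symmetric equilibrium every firm chooses the same q, so Σ_{j≠i} q_j = 3q. The condition becomes 306 − 9q = 0, giving q = 306/9 = 34.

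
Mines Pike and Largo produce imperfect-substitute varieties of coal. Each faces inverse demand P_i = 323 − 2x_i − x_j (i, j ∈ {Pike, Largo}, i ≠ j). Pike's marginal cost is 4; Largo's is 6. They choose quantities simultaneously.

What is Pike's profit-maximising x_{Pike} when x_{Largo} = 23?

Mine Pike's profit: π = x_{Pike}(323 − 2x_{Pike} − x_{Largo}) − 4x_{Pike}.
∂π/∂x_{Pike} = 319 − 4x_{Pike} − x_{Largo} = 0 ⇒ x_{Pike} = 79.75 − 0.25x_{Largo}.
At x_{Largo} = 23: x_{Pike} = 79.75 − 0.25·23 = 74.

74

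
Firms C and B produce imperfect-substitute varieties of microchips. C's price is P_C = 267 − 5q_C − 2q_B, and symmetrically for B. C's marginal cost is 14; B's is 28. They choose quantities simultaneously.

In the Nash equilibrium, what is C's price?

120.875

Firm C's profit: π = q_C(267 − 5q_C − 2q_B) − 14q_C.
∂π/∂q_C = 253 − 10q_C − 2q_B = 0 ⇒ q_C = 25.3 − 0.2q_B.
Similarly q_B = 23.9 − 0.2q_C.
Plugging q_B into C's best response: q_C = 25.3 − 0.2(23.9 − 0.2q_C) ⇒ 0.96q_C = 20.52, so q_C = 21.375.
Then q_B = 23.9 − 0.2·21.375 = 19.625.
P_C = 267 − 5·21.375 − 2·19.625 = 120.875.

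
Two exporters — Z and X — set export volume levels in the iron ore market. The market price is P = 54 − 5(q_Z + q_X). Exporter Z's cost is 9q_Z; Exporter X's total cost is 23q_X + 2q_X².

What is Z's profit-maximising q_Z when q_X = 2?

Exporter Z's profit: π = q_Z(54 − 5(q_Z + q_X)) − 9q_Z.
∂π/∂q_Z = 45 − 10q_Z − 5q_X = 0, so q_Z = 4.5 − 0.5q_X.
At q_X = 2: q_Z = 4.5 − 0.5·2 = 3.5.

3.5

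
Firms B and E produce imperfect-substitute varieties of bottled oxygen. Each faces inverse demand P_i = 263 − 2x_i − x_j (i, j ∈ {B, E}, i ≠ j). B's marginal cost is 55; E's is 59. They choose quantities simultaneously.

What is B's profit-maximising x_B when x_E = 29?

44.75

Firm B's profit: π = x_B(263 − 2x_B − x_E) − 55x_B.
∂π/∂x_B = 208 − 4x_B − x_E = 0 ⇒ x_B = 52 − 0.25x_E.
At x_E = 29: x_B = 52 − 0.25·29 = 44.75.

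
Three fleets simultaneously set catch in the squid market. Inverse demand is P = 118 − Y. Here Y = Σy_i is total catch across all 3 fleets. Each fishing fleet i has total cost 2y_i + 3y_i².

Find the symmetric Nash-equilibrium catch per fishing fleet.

A representative fishing fleet's profit is π_i = y_i(118 − Y) − 2y_i − 3y_i², with Y = y_i + Σ_{j≠i} y_j.
First-order condition: 116 − 8y_i − Σ_{j≠i} y_j = 0.
Imposing symmetry (y_j = y for all j) turns Σ_{j≠i} y_j into 2y, so 116 = 10y and y = 11.6.

11.6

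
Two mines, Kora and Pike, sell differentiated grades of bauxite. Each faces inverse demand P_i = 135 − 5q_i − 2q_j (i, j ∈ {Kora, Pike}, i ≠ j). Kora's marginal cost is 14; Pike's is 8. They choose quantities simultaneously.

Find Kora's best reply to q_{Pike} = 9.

10.3

Mine Kora's profit: π = q_{Kora}(135 − 5q_{Kora} − 2q_{Pike}) − 14q_{Kora}.
∂π/∂q_{Kora} = 121 − 10q_{Kora} − 2q_{Pike} = 0 ⇒ q_{Kora} = 12.1 − 0.2q_{Pike}.
At q_{Pike} = 9: q_{Kora} = 12.1 − 0.2·9 = 10.3.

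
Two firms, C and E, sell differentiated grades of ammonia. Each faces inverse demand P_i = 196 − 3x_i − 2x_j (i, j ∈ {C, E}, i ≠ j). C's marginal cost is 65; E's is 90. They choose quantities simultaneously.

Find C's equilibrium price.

Firm C's profit: π = x_C(196 − 3x_C − 2x_E) − 65x_C.
∂π/∂x_C = 131 − 6x_C − 2x_E = 0 ⇒ x_C = 131/6 − (1/3)x_E.
Similarly x_E = 53/3 − (1/3)x_C.
Plugging x_E into C's best response: x_C = 131/6 − (1/3)(53/3 − (1/3)x_C) ⇒ (8/9)x_C = 287/18, so x_C = 17.9375.
Then x_E = 53/3 − (1/3)·17.9375 = 11.6875.
P_C = 196 − 3·17.9375 − 2·11.6875 = 118.8125.

118.8125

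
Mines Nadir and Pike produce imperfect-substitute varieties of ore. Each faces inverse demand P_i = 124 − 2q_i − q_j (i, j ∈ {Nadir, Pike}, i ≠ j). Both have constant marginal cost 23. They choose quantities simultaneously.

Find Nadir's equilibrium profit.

Mine Nadir's profit: π = q_{Nadir}(124 − 2q_{Nadir} − q_{Pike}) − 23q_{Nadir}.
∂π/∂q_{Nadir} = 101 − 4q_{Nadir} − q_{Pike} = 0 ⇒ q_{Nadir} = 25.25 − 0.25q_{Pike}.
Setting q_{Nadir} = q_{Pike} in the reaction function: q_{Nadir} = 25.25 − 0.25q_{Nadir}, so q_{Nadir} = 25.25 / 1.25 = 20.2.
P_{Nadir} = 124 − 2·20.2 − 20.2 = 63.4.
Profit = (63.4 − 23)·20.2 = 816.08.

816.08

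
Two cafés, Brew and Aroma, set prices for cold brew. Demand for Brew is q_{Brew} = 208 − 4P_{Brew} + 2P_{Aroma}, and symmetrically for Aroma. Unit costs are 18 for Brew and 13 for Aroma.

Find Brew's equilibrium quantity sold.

Brew's profit: π = (P_{Brew} − 18)(208 − 4P_{Brew} + 2P_{Aroma}).
∂π/∂P_{Brew} = 280 − 8P_{Brew} + 2P_{Aroma} = 0 ⇒ P_{Brew} = 35 + 0.25P_{Aroma}.
Similarly P_{Aroma} = 32.5 + 0.25P_{Brew}.
Solving the two reaction functions simultaneously: (1 − (0.25)(0.25))P_{Brew} = 35 + 0.25·32.5, so 0.9375P_{Brew} = 43.125 and P_{Brew} = 46.
Then P_{Aroma} = 32.5 + 0.25·46 = 44.
q_{Brew} = 208 − 4·46 + 2·44 = 112.

112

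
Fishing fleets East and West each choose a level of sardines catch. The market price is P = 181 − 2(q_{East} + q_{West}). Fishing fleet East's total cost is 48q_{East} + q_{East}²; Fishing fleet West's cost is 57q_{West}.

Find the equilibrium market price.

Fishing fleet East's profit: π = q_{East}(181 − 2(q_{East} + q_{West})) − 48q_{East} − q_{East}².
∂π/∂q_{East} = 133 − 6q_{East} − 2q_{West} = 0, so q_{East} = 133/6 − (1/3)q_{West}.
For West: ∂π/∂q_{West} = 124 − 4q_{West} − 2q_{East} = 0 ⇒ q_{West} = 31 − 0.5q_{East}.
Solving the two reaction functions simultaneously: (1 − (−1/3)(−0.5))q_{East} = 133/6 − (1/3)·31, so (5/6)q_{East} = 71/6 and q_{East} = 14.2.
Then q_{West} = 31 − 0.5·14.2 = 23.9.
Equilibrium price: P = 181 − 2·38.1 = 104.8.

104.8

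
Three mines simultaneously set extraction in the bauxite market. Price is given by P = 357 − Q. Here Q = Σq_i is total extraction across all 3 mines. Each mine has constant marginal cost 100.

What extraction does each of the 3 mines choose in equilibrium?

64.25

A representative mine's profit is π_i = q_i(357 − Q) − 100q_i, with Q = q_i + Σ_{j≠i} q_j.
First-order condition: 257 − 2q_i − Σ_{j≠i} q_j = 0.
With identical mines, set every q_j = q: then 257 − 2q − 2q = 0, i.e. q = 257/4 = 64.25.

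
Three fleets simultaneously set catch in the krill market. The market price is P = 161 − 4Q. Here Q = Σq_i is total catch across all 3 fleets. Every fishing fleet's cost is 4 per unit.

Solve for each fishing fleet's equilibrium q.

A representative fishing fleet's profit is π_i = q_i(161 − 4Q) − 4q_i, with Q = q_i + Σ_{j≠i} q_j.
First-order condition: 157 − 8q_i − 4Σ_{j≠i} q_j = 0.
With identical fishing fleets, set every q_j = q: then 157 − 8q − 8q = 0, i.e. q = 157/16 = 9.8125.

9.8125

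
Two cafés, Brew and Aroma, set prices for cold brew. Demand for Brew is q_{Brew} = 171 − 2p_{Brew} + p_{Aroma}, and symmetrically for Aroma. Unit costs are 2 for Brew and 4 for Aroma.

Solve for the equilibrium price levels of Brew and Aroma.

Brew's profit: π = (p_{Brew} − 2)(171 − 2p_{Brew} + p_{Aroma}).
∂π/∂p_{Brew} = 175 − 4p_{Brew} + p_{Aroma} = 0 ⇒ p_{Brew} = 43.75 + 0.25p_{Aroma}.
Similarly p_{Aroma} = 44.75 + 0.25p_{Brew}.
Solving the two reaction functions simultaneously: (1 − (0.25)(0.25))p_{Brew} = 43.75 + 0.25·44.75, so 0.9375p_{Brew} = 54.9375 and p_{Brew} = 58.6.
Then p_{Aroma} = 44.75 + 0.25·58.6 = 59.4.

58.6, 59.4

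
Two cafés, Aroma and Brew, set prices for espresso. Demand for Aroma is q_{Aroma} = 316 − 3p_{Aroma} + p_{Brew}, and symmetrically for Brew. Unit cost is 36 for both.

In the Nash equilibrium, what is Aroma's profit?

Aroma's profit: π = (p_{Aroma} − 36)(316 − 3p_{Aroma} + p_{Brew}).
∂π/∂p_{Aroma} = 424 − 6p_{Aroma} + p_{Brew} = 0 ⇒ p_{Aroma} = 212/3 + (1/6)p_{Brew}.
The game is symmetric, so in equilibrium p_{Brew} = p_{Aroma}: the reaction function gives (5/6)p_{Aroma} = 212/3, hence p_{Aroma} = 84.8.
q_{Aroma} = 316 − 3·84.8 + 84.8 = 146.4.
Profit = (84.8 − 36)·146.4 = 7144.32.

7144.32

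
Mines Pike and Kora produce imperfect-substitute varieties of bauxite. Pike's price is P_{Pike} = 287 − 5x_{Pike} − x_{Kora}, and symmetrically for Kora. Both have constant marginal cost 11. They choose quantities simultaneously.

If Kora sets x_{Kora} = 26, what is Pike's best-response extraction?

Mine Pike's profit: π = x_{Pike}(287 − 5x_{Pike} − x_{Kora}) − 11x_{Pike}.
∂π/∂x_{Pike} = 276 − 10x_{Pike} − x_{Kora} = 0 ⇒ x_{Pike} = 27.6 − 0.1x_{Kora}.
At x_{Kora} = 26: x_{Pike} = 27.6 − 0.1·26 = 25.

25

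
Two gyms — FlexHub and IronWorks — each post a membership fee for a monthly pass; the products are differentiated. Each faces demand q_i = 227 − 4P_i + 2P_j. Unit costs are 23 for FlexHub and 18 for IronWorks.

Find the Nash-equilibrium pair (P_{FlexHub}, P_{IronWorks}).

FlexHub's profit: π = (P_{FlexHub} − 23)(227 − 4P_{FlexHub} + 2P_{IronWorks}).
∂π/∂P_{FlexHub} = 319 − 8P_{FlexHub} + 2P_{IronWorks} = 0 ⇒ P_{FlexHub} = 39.875 + 0.25P_{IronWorks}.
Similarly P_{IronWorks} = 37.375 + 0.25P_{FlexHub}.
Solving the two reaction functions simultaneously: (1 − (0.25)(0.25))P_{FlexHub} = 39.875 + 0.25·37.375, so 0.9375P_{FlexHub} = 1575/32 and P_{FlexHub} = 52.5.
Then P_{IronWorks} = 37.375 + 0.25·52.5 = 50.5.

52.5, 50.5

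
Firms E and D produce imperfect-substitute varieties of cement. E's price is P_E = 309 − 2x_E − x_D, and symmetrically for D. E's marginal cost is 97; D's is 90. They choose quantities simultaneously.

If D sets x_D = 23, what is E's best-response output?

47.25

Firm E's profit: π = x_E(309 − 2x_E − x_D) − 97x_E.
∂π/∂x_E = 212 − 4x_E − x_D = 0 ⇒ x_E = 53 − 0.25x_D.
At x_D = 23: x_E = 53 − 0.25·23 = 47.25.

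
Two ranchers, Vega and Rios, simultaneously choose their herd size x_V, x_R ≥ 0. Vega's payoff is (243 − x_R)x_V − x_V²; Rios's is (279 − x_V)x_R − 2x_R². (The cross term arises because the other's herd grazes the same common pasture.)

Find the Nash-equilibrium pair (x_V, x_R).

Expanding Vega's payoff: 243x_V − x_Rx_V − x_V².
∂π/∂x_V = 243 − x_R − 2x_V = 0, so x_V = 121.5 − 0.5x_R.
Likewise for Rios: x_R = 69.75 − 0.25x_V.
Plugging x_R into Vega's best response: x_V = 121.5 − 0.5(69.75 − 0.25x_V) ⇒ 0.875x_V = 86.625, so x_V = 99.
Then x_R = 69.75 − 0.25·99 = 45.

99, 45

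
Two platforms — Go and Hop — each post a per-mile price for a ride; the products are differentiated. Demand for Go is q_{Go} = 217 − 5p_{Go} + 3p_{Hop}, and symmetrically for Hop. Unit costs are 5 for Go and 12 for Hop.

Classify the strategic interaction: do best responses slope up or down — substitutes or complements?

Go's profit: π = (p_{Go} − 5)(217 − 5p_{Go} + 3p_{Hop}).
∂π/∂p_{Go} = 242 − 10p_{Go} + 3p_{Hop} = 0 ⇒ p_{Go} = 24.2 + 0.3p_{Hop}.
The best-response slope dp_{Go}/dp_{Hop} = 0.3 > 0: the reaction function is upward-sloping, so the choices are strategic complements.

strategic complements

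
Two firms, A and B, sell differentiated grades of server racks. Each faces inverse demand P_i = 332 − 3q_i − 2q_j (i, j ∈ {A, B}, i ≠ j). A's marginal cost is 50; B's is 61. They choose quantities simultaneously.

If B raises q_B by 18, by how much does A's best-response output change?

-6

Firm A's profit: π = q_A(332 − 3q_A − 2q_B) − 50q_A.
∂π/∂q_A = 282 − 6q_A − 2q_B = 0 ⇒ q_A = 47 − (1/3)q_B.
The reaction-function slope is −1/3, so an 18-unit rise in q_B moves q_A by −1/3 × 18 = −6. A's best response falls — the actions are strategic substitutes.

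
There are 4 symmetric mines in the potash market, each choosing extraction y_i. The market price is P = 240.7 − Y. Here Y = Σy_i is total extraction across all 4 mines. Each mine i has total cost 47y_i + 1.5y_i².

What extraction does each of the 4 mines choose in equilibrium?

24.2125

A representative mine's profit is π_i = y_i(240.7 − Y) − 47y_i − 1.5y_i², with Y = y_i + Σ_{j≠i} y_j.
First-order condition: 193.7 − 5y_i − Σ_{j≠i} y_j = 0.
Imposing symmetry (y_j = y for all j) turns Σ_{j≠i} y_j into 3y, so 193.7 = 8y and y = 24.2125.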